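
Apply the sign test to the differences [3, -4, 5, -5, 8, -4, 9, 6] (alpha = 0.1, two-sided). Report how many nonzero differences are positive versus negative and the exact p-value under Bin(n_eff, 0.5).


Step 1: Discard zero differences. Original n = 8; n_eff = number of nonzero differences = 8.
Nonzero differences (with sign): +3, -4, +5, -5, +8, -4, +9, +6
Step 2: Count signs: positive = 5, negative = 3.
Step 3: Under H0: P(positive) = 0.5, so the number of positives S ~ Bin(8, 0.5).
Step 4: Two-sided exact p-value = sum of Bin(8,0.5) probabilities at or below the observed probability = 0.726562.
Step 5: alpha = 0.1. fail to reject H0.

n_eff = 8, pos = 5, neg = 3, p = 0.726562, fail to reject H0.


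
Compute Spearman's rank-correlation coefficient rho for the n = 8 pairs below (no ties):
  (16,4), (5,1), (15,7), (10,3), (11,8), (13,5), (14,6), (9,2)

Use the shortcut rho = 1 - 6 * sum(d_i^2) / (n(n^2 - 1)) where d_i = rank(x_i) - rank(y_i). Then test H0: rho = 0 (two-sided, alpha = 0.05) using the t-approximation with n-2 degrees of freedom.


Step 1: Rank x and y separately (midranks; no ties here).
rank(x): 16->8, 5->1, 15->7, 10->3, 11->4, 13->5, 14->6, 9->2
rank(y): 4->4, 1->1, 7->7, 3->3, 8->8, 5->5, 6->6, 2->2
Step 2: d_i = R_x(i) - R_y(i); compute d_i^2.
  (8-4)^2=16, (1-1)^2=0, (7-7)^2=0, (3-3)^2=0, (4-8)^2=16, (5-5)^2=0, (6-6)^2=0, (2-2)^2=0
sum(d^2) = 32.
Step 3: rho = 1 - 6*32 / (8*(8^2 - 1)) = 1 - 192/504 = 0.619048.
Step 4: Under H0, t = rho * sqrt((n-2)/(1-rho^2)) = 1.9308 ~ t(6).
Step 5: Two-sided p-value from the t-distribution with 6 df = 0.101733.
Step 6: alpha = 0.05. fail to reject H0.

rho = 0.6190, p = 0.101733, fail to reject H0 at alpha = 0.05.


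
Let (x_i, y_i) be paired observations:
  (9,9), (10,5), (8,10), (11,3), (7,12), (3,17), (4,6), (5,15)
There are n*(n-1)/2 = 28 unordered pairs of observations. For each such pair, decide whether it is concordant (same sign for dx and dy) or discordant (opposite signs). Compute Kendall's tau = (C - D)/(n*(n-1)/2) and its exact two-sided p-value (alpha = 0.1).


Step 1: Enumerate the 28 unordered pairs (i,j) with i<j and classify each by sign(x_j-x_i) * sign(y_j-y_i).
  (1,2):dx=+1,dy=-4->D; (1,3):dx=-1,dy=+1->D; (1,4):dx=+2,dy=-6->D; (1,5):dx=-2,dy=+3->D
  (1,6):dx=-6,dy=+8->D; (1,7):dx=-5,dy=-3->C; (1,8):dx=-4,dy=+6->D; (2,3):dx=-2,dy=+5->D
  (2,4):dx=+1,dy=-2->D; (2,5):dx=-3,dy=+7->D; (2,6):dx=-7,dy=+12->D; (2,7):dx=-6,dy=+1->D
  (2,8):dx=-5,dy=+10->D; (3,4):dx=+3,dy=-7->D; (3,5):dx=-1,dy=+2->D; (3,6):dx=-5,dy=+7->D
  (3,7):dx=-4,dy=-4->C; (3,8):dx=-3,dy=+5->D; (4,5):dx=-4,dy=+9->D; (4,6):dx=-8,dy=+14->D
  (4,7):dx=-7,dy=+3->D; (4,8):dx=-6,dy=+12->D; (5,6):dx=-4,dy=+5->D; (5,7):dx=-3,dy=-6->C
  (5,8):dx=-2,dy=+3->D; (6,7):dx=+1,dy=-11->D; (6,8):dx=+2,dy=-2->D; (7,8):dx=+1,dy=+9->C
Step 2: C = 4, D = 24, total pairs = 28.
Step 3: tau = (C - D)/(n(n-1)/2) = (4 - 24)/28 = -0.714286.
Step 4: Exact two-sided p-value (enumerate n! = 40320 permutations of y under H0): p = 0.014137.
Step 5: alpha = 0.1. reject H0.

tau_b = -0.7143 (C=4, D=24), p = 0.014137, reject H0.


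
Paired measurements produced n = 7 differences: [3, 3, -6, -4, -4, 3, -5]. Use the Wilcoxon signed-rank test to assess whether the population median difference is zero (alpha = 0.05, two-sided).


Step 1: Drop any zero differences (none here) and take |d_i|.
|d| = [3, 3, 6, 4, 4, 3, 5]
Step 2: Midrank |d_i| (ties get averaged ranks).
ranks: |3|->2, |3|->2, |6|->7, |4|->4.5, |4|->4.5, |3|->2, |5|->6
Step 3: Attach original signs; sum ranks with positive sign and with negative sign.
W+ = 2 + 2 + 2 = 6
W- = 7 + 4.5 + 4.5 + 6 = 22
(Check: W+ + W- = 28 should equal n(n+1)/2 = 28.)
Step 4: Test statistic W = min(W+, W-) = 6.
Step 5: Ties in |d|, so use the tie-corrected normal approximation.
        E[W] = n(n+1)/4 = 7*8/4 = 14.
        Tie groups: |d|=3 (t=3), |d|=4 (t=2); sum(t^3 - t) = 30.
        Var[W] = n(n+1)(2n+1)/24 - sum(t^3-t)/48 = 840/24 - 30/48 = 34.375.
        z = (W - E[W]) / sqrt(Var[W]) = (6 - 14) / 5.8630 = -1.3645.
        Two-sided p = 2*Phi(z) = 0.172415.
Step 6: alpha = 0.05. fail to reject H0.

W+ = 6, W- = 22, W = min = 6, p = 0.172415, fail to reject H0.


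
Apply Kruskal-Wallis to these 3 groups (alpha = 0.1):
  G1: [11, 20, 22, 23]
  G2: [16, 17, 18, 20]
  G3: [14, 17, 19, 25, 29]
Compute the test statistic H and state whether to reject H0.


Step 1: Combine all N = 13 observations and assign midranks.
sorted (value, group, rank): (11,G1,1), (14,G3,2), (16,G2,3), (17,G2,4.5), (17,G3,4.5), (18,G2,6), (19,G3,7), (20,G1,8.5), (20,G2,8.5), (22,G1,10), (23,G1,11), (25,G3,12), (29,G3,13)
Step 2: Sum ranks within each group.
R_1 = 30.5 (n_1 = 4)
R_2 = 22 (n_2 = 4)
R_3 = 38.5 (n_3 = 5)
Step 3: H = 12/(N(N+1)) * sum(R_i^2/n_i) - 3(N+1)
     = 12/(13*14) * (30.5^2/4 + 22^2/4 + 38.5^2/5) - 3*14
     = 0.065934 * 650.013 - 42
     = 0.857967.
Step 4: Ties present; correction factor C = 1 - 12/(13^3 - 13) = 0.994505. Corrected H = 0.857967 / 0.994505 = 0.862707.
Step 5: Under H0, H ~ chi^2(2); p-value = 0.649629.
Step 6: alpha = 0.1. fail to reject H0.

H = 0.8627, df = 2, p = 0.649629, fail to reject H0.


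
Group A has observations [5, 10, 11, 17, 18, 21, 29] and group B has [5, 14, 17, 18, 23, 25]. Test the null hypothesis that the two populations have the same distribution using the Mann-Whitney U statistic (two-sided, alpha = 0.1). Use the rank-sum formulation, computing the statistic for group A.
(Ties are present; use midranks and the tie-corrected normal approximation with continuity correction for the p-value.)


Step 1: Combine and sort all 13 observations; assign midranks.
sorted (value, group): (5,X), (5,Y), (10,X), (11,X), (14,Y), (17,X), (17,Y), (18,X), (18,Y), (21,X), (23,Y), (25,Y), (29,X)
ranks: 5->1.5, 5->1.5, 10->3, 11->4, 14->5, 17->6.5, 17->6.5, 18->8.5, 18->8.5, 21->10, 23->11, 25->12, 29->13
Step 2: Rank sum for X: R1 = 1.5 + 3 + 4 + 6.5 + 8.5 + 10 + 13 = 46.5.
Step 3: U_X = R1 - n1(n1+1)/2 = 46.5 - 7*8/2 = 46.5 - 28 = 18.5.
       U_Y = n1*n2 - U_X = 42 - 18.5 = 23.5.
Step 4: Ties are present, so use the tie-corrected normal approximation (with continuity correction) for the p-value.
Step 5: p-value = 0.774190; compare to alpha = 0.1. fail to reject H0.

U_X = 18.5, p = 0.774190, fail to reject H0 at alpha = 0.1.


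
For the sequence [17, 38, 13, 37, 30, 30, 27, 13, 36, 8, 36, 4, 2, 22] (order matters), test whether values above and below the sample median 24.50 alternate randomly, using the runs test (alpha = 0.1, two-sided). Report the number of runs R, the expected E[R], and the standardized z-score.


Step 1: Compute median = 24.50; label A = above, B = below.
Labels in order: BABAAAABABABBB  (n_A = 7, n_B = 7)
Step 2: Count runs R = 9.
Step 3: Under H0 (random ordering), E[R] = 2*n_A*n_B/(n_A+n_B) + 1 = 2*7*7/14 + 1 = 8.0000.
        Var[R] = 2*n_A*n_B*(2*n_A*n_B - n_A - n_B) / ((n_A+n_B)^2 * (n_A+n_B-1)) = 8232/2548 = 3.2308.
        SD[R] = 1.7974.
Step 4: Continuity-corrected z = (R - 0.5 - E[R]) / SD[R] = (9 - 0.5 - 8.0000) / 1.7974 = 0.2782.
Step 5: Two-sided p-value via normal approximation = 2*(1 - Phi(|z|)) = 0.780879.
Step 6: alpha = 0.1. fail to reject H0.

R = 9, z = 0.2782, p = 0.780879, fail to reject H0.


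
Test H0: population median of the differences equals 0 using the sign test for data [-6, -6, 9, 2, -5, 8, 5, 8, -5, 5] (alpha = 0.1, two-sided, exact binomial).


Step 1: Discard zero differences. Original n = 10; n_eff = number of nonzero differences = 10.
Nonzero differences (with sign): -6, -6, +9, +2, -5, +8, +5, +8, -5, +5
Step 2: Count signs: positive = 6, negative = 4.
Step 3: Under H0: P(positive) = 0.5, so the number of positives S ~ Bin(10, 0.5).
Step 4: Two-sided exact p-value = sum of Bin(10,0.5) probabilities at or below the observed probability = 0.753906.
Step 5: alpha = 0.1. fail to reject H0.

n_eff = 10, pos = 6, neg = 4, p = 0.753906, fail to reject H0.


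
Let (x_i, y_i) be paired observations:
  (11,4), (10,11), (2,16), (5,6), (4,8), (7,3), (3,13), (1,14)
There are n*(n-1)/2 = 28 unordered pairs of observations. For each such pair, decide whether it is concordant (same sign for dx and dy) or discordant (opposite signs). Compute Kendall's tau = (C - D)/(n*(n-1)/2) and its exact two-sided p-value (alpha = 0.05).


Step 1: Enumerate the 28 unordered pairs (i,j) with i<j and classify each by sign(x_j-x_i) * sign(y_j-y_i).
  (1,2):dx=-1,dy=+7->D; (1,3):dx=-9,dy=+12->D; (1,4):dx=-6,dy=+2->D; (1,5):dx=-7,dy=+4->D
  (1,6):dx=-4,dy=-1->C; (1,7):dx=-8,dy=+9->D; (1,8):dx=-10,dy=+10->D; (2,3):dx=-8,dy=+5->D
  (2,4):dx=-5,dy=-5->C; (2,5):dx=-6,dy=-3->C; (2,6):dx=-3,dy=-8->C; (2,7):dx=-7,dy=+2->D
  (2,8):dx=-9,dy=+3->D; (3,4):dx=+3,dy=-10->D; (3,5):dx=+2,dy=-8->D; (3,6):dx=+5,dy=-13->D
  (3,7):dx=+1,dy=-3->D; (3,8):dx=-1,dy=-2->C; (4,5):dx=-1,dy=+2->D; (4,6):dx=+2,dy=-3->D
  (4,7):dx=-2,dy=+7->D; (4,8):dx=-4,dy=+8->D; (5,6):dx=+3,dy=-5->D; (5,7):dx=-1,dy=+5->D
  (5,8):dx=-3,dy=+6->D; (6,7):dx=-4,dy=+10->D; (6,8):dx=-6,dy=+11->D; (7,8):dx=-2,dy=+1->D
Step 2: C = 5, D = 23, total pairs = 28.
Step 3: tau = (C - D)/(n(n-1)/2) = (5 - 23)/28 = -0.642857.
Step 4: Exact two-sided p-value (enumerate n! = 40320 permutations of y under H0): p = 0.031151.
Step 5: alpha = 0.05. reject H0.

tau_b = -0.6429 (C=5, D=23), p = 0.031151, reject H0.


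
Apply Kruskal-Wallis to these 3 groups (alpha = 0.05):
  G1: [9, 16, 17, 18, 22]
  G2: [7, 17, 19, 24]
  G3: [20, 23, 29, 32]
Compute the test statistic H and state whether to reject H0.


Step 1: Combine all N = 13 observations and assign midranks.
sorted (value, group, rank): (7,G2,1), (9,G1,2), (16,G1,3), (17,G1,4.5), (17,G2,4.5), (18,G1,6), (19,G2,7), (20,G3,8), (22,G1,9), (23,G3,10), (24,G2,11), (29,G3,12), (32,G3,13)
Step 2: Sum ranks within each group.
R_1 = 24.5 (n_1 = 5)
R_2 = 23.5 (n_2 = 4)
R_3 = 43 (n_3 = 4)
Step 3: H = 12/(N(N+1)) * sum(R_i^2/n_i) - 3(N+1)
     = 12/(13*14) * (24.5^2/5 + 23.5^2/4 + 43^2/4) - 3*14
     = 0.065934 * 720.362 - 42
     = 5.496429.
Step 4: Ties present; correction factor C = 1 - 6/(13^3 - 13) = 0.997253. Corrected H = 5.496429 / 0.997253 = 5.511570.
Step 5: Under H0, H ~ chi^2(2); p-value = 0.063559.
Step 6: alpha = 0.05. fail to reject H0.

H = 5.5116, df = 2, p = 0.063559, fail to reject H0.


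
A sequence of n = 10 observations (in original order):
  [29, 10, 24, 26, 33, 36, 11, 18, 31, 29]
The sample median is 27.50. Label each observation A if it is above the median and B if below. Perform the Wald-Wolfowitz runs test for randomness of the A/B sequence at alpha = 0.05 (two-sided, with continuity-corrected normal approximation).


Step 1: Compute median = 27.50; label A = above, B = below.
Labels in order: ABBBAABBAA  (n_A = 5, n_B = 5)
Step 2: Count runs R = 5.
Step 3: Under H0 (random ordering), E[R] = 2*n_A*n_B/(n_A+n_B) + 1 = 2*5*5/10 + 1 = 6.0000.
        Var[R] = 2*n_A*n_B*(2*n_A*n_B - n_A - n_B) / ((n_A+n_B)^2 * (n_A+n_B-1)) = 2000/900 = 2.2222.
        SD[R] = 1.4907.
Step 4: Continuity-corrected z = (R + 0.5 - E[R]) / SD[R] = (5 + 0.5 - 6.0000) / 1.4907 = -0.3354.
Step 5: Two-sided p-value via normal approximation = 2*(1 - Phi(|z|)) = 0.737316.
Step 6: alpha = 0.05. fail to reject H0.

R = 5, z = -0.3354, p = 0.737316, fail to reject H0.


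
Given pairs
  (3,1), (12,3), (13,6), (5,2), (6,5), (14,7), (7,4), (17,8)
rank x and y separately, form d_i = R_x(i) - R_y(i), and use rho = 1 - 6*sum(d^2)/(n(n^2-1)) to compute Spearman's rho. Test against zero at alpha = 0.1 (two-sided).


Step 1: Rank x and y separately (midranks; no ties here).
rank(x): 3->1, 12->5, 13->6, 5->2, 6->3, 14->7, 7->4, 17->8
rank(y): 1->1, 3->3, 6->6, 2->2, 5->5, 7->7, 4->4, 8->8
Step 2: d_i = R_x(i) - R_y(i); compute d_i^2.
  (1-1)^2=0, (5-3)^2=4, (6-6)^2=0, (2-2)^2=0, (3-5)^2=4, (7-7)^2=0, (4-4)^2=0, (8-8)^2=0
sum(d^2) = 8.
Step 3: rho = 1 - 6*8 / (8*(8^2 - 1)) = 1 - 48/504 = 0.904762.
Step 4: Under H0, t = rho * sqrt((n-2)/(1-rho^2)) = 5.2034 ~ t(6).
Step 5: Two-sided p-value from the t-distribution with 6 df = 0.002008.
Step 6: alpha = 0.1. reject H0.

rho = 0.9048, p = 0.002008, reject H0 at alpha = 0.1.


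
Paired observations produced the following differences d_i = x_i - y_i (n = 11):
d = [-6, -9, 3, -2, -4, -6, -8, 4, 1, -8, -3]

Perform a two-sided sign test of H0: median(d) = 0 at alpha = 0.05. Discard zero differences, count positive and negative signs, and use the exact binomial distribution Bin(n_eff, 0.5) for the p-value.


Step 1: Discard zero differences. Original n = 11; n_eff = number of nonzero differences = 11.
Nonzero differences (with sign): -6, -9, +3, -2, -4, -6, -8, +4, +1, -8, -3
Step 2: Count signs: positive = 3, negative = 8.
Step 3: Under H0: P(positive) = 0.5, so the number of positives S ~ Bin(11, 0.5).
Step 4: Two-sided exact p-value = sum of Bin(11,0.5) probabilities at or below the observed probability = 0.226562.
Step 5: alpha = 0.05. fail to reject H0.

n_eff = 11, pos = 3, neg = 8, p = 0.226562, fail to reject H0.


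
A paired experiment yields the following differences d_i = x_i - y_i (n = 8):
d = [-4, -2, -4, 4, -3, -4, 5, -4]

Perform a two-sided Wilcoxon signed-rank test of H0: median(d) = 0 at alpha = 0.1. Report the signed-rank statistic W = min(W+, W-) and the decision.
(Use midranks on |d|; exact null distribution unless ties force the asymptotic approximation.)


Step 1: Drop any zero differences (none here) and take |d_i|.
|d| = [4, 2, 4, 4, 3, 4, 5, 4]
Step 2: Midrank |d_i| (ties get averaged ranks).
ranks: |4|->5, |2|->1, |4|->5, |4|->5, |3|->2, |4|->5, |5|->8, |4|->5
Step 3: Attach original signs; sum ranks with positive sign and with negative sign.
W+ = 5 + 8 = 13
W- = 5 + 1 + 5 + 2 + 5 + 5 = 23
(Check: W+ + W- = 36 should equal n(n+1)/2 = 36.)
Step 4: Test statistic W = min(W+, W-) = 13.
Step 5: Ties in |d|, so use the tie-corrected normal approximation.
        E[W] = n(n+1)/4 = 8*9/4 = 18.
        Tie groups: |d|=4 (t=5); sum(t^3 - t) = 120.
        Var[W] = n(n+1)(2n+1)/24 - sum(t^3-t)/48 = 1224/24 - 120/48 = 48.5.
        z = (W - E[W]) / sqrt(Var[W]) = (13 - 18) / 6.9642 = -0.7180.
        Two-sided p = 2*Phi(z) = 0.472783.
Step 6: alpha = 0.1. fail to reject H0.

W+ = 13, W- = 23, W = min = 13, p = 0.472783, fail to reject H0.


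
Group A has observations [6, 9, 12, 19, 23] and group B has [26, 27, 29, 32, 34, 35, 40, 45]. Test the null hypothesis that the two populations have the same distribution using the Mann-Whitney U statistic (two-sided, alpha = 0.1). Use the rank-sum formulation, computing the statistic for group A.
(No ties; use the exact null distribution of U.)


Step 1: Combine and sort all 13 observations; assign midranks.
sorted (value, group): (6,X), (9,X), (12,X), (19,X), (23,X), (26,Y), (27,Y), (29,Y), (32,Y), (34,Y), (35,Y), (40,Y), (45,Y)
ranks: 6->1, 9->2, 12->3, 19->4, 23->5, 26->6, 27->7, 29->8, 32->9, 34->10, 35->11, 40->12, 45->13
Step 2: Rank sum for X: R1 = 1 + 2 + 3 + 4 + 5 = 15.
Step 3: U_X = R1 - n1(n1+1)/2 = 15 - 5*6/2 = 15 - 15 = 0.
       U_Y = n1*n2 - U_X = 40 - 0 = 40.
Step 4: No ties, so the exact null distribution of U (based on enumerating the C(13,5) = 1287 equally likely rank assignments) gives the two-sided p-value.
Step 5: p-value = 0.001554; compare to alpha = 0.1. reject H0.

U_X = 0, p = 0.001554, reject H0 at alpha = 0.1.


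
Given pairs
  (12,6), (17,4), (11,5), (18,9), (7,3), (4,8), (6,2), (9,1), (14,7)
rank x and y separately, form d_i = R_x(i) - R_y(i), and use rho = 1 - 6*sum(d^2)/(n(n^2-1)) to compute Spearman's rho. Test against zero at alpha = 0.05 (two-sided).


Step 1: Rank x and y separately (midranks; no ties here).
rank(x): 12->6, 17->8, 11->5, 18->9, 7->3, 4->1, 6->2, 9->4, 14->7
rank(y): 6->6, 4->4, 5->5, 9->9, 3->3, 8->8, 2->2, 1->1, 7->7
Step 2: d_i = R_x(i) - R_y(i); compute d_i^2.
  (6-6)^2=0, (8-4)^2=16, (5-5)^2=0, (9-9)^2=0, (3-3)^2=0, (1-8)^2=49, (2-2)^2=0, (4-1)^2=9, (7-7)^2=0
sum(d^2) = 74.
Step 3: rho = 1 - 6*74 / (9*(9^2 - 1)) = 1 - 444/720 = 0.383333.
Step 4: Under H0, t = rho * sqrt((n-2)/(1-rho^2)) = 1.0981 ~ t(7).
Step 5: Two-sided p-value from the t-distribution with 7 df = 0.308495.
Step 6: alpha = 0.05. fail to reject H0.

rho = 0.3833, p = 0.308495, fail to reject H0 at alpha = 0.05.


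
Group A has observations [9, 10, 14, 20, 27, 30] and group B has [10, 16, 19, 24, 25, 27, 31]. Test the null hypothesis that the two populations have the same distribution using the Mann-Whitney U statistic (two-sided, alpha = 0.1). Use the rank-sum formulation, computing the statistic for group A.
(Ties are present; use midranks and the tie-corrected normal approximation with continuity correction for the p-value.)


Step 1: Combine and sort all 13 observations; assign midranks.
sorted (value, group): (9,X), (10,X), (10,Y), (14,X), (16,Y), (19,Y), (20,X), (24,Y), (25,Y), (27,X), (27,Y), (30,X), (31,Y)
ranks: 9->1, 10->2.5, 10->2.5, 14->4, 16->5, 19->6, 20->7, 24->8, 25->9, 27->10.5, 27->10.5, 30->12, 31->13
Step 2: Rank sum for X: R1 = 1 + 2.5 + 4 + 7 + 10.5 + 12 = 37.
Step 3: U_X = R1 - n1(n1+1)/2 = 37 - 6*7/2 = 37 - 21 = 16.
       U_Y = n1*n2 - U_X = 42 - 16 = 26.
Step 4: Ties are present, so use the tie-corrected normal approximation (with continuity correction) for the p-value.
Step 5: p-value = 0.519167; compare to alpha = 0.1. fail to reject H0.

U_X = 16, p = 0.519167, fail to reject H0 at alpha = 0.1.


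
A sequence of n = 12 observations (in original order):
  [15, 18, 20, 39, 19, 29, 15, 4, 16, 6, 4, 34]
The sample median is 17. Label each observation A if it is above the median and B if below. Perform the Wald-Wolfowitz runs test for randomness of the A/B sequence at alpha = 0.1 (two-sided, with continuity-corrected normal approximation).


Step 1: Compute median = 17; label A = above, B = below.
Labels in order: BAAAAABBBBBA  (n_A = 6, n_B = 6)
Step 2: Count runs R = 4.
Step 3: Under H0 (random ordering), E[R] = 2*n_A*n_B/(n_A+n_B) + 1 = 2*6*6/12 + 1 = 7.0000.
        Var[R] = 2*n_A*n_B*(2*n_A*n_B - n_A - n_B) / ((n_A+n_B)^2 * (n_A+n_B-1)) = 4320/1584 = 2.7273.
        SD[R] = 1.6514.
Step 4: Continuity-corrected z = (R + 0.5 - E[R]) / SD[R] = (4 + 0.5 - 7.0000) / 1.6514 = -1.5138.
Step 5: Two-sided p-value via normal approximation = 2*(1 - Phi(|z|)) = 0.130070.
Step 6: alpha = 0.1. fail to reject H0.

R = 4, z = -1.5138, p = 0.130070, fail to reject H0.


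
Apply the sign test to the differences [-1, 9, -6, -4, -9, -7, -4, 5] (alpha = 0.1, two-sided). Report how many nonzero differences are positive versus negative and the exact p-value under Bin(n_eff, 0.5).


Step 1: Discard zero differences. Original n = 8; n_eff = number of nonzero differences = 8.
Nonzero differences (with sign): -1, +9, -6, -4, -9, -7, -4, +5
Step 2: Count signs: positive = 2, negative = 6.
Step 3: Under H0: P(positive) = 0.5, so the number of positives S ~ Bin(8, 0.5).
Step 4: Two-sided exact p-value = sum of Bin(8,0.5) probabilities at or below the observed probability = 0.289062.
Step 5: alpha = 0.1. fail to reject H0.

n_eff = 8, pos = 2, neg = 6, p = 0.289062, fail to reject H0.


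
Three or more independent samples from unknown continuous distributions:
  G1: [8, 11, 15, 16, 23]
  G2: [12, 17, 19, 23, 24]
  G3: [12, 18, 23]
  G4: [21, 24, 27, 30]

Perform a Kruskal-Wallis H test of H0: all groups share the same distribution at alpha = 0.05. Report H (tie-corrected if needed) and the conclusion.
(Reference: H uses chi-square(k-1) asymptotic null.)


Step 1: Combine all N = 17 observations and assign midranks.
sorted (value, group, rank): (8,G1,1), (11,G1,2), (12,G2,3.5), (12,G3,3.5), (15,G1,5), (16,G1,6), (17,G2,7), (18,G3,8), (19,G2,9), (21,G4,10), (23,G1,12), (23,G2,12), (23,G3,12), (24,G2,14.5), (24,G4,14.5), (27,G4,16), (30,G4,17)
Step 2: Sum ranks within each group.
R_1 = 26 (n_1 = 5)
R_2 = 46 (n_2 = 5)
R_3 = 23.5 (n_3 = 3)
R_4 = 57.5 (n_4 = 4)
Step 3: H = 12/(N(N+1)) * sum(R_i^2/n_i) - 3(N+1)
     = 12/(17*18) * (26^2/5 + 46^2/5 + 23.5^2/3 + 57.5^2/4) - 3*18
     = 0.039216 * 1569.05 - 54
     = 7.531209.
Step 4: Ties present; correction factor C = 1 - 36/(17^3 - 17) = 0.992647. Corrected H = 7.531209 / 0.992647 = 7.586996.
Step 5: Under H0, H ~ chi^2(3); p-value = 0.055365.
Step 6: alpha = 0.05. fail to reject H0.

H = 7.5870, df = 3, p = 0.055365, fail to reject H0.


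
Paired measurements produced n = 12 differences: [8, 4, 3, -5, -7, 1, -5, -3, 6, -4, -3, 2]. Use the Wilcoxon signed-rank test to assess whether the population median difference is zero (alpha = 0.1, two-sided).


Step 1: Drop any zero differences (none here) and take |d_i|.
|d| = [8, 4, 3, 5, 7, 1, 5, 3, 6, 4, 3, 2]
Step 2: Midrank |d_i| (ties get averaged ranks).
ranks: |8|->12, |4|->6.5, |3|->4, |5|->8.5, |7|->11, |1|->1, |5|->8.5, |3|->4, |6|->10, |4|->6.5, |3|->4, |2|->2
Step 3: Attach original signs; sum ranks with positive sign and with negative sign.
W+ = 12 + 6.5 + 4 + 1 + 10 + 2 = 35.5
W- = 8.5 + 11 + 8.5 + 4 + 6.5 + 4 = 42.5
(Check: W+ + W- = 78 should equal n(n+1)/2 = 78.)
Step 4: Test statistic W = min(W+, W-) = 35.5.
Step 5: Ties in |d|, so use the tie-corrected normal approximation.
        E[W] = n(n+1)/4 = 12*13/4 = 39.
        Tie groups: |d|=3 (t=3), |d|=4 (t=2), |d|=5 (t=2); sum(t^3 - t) = 36.
        Var[W] = n(n+1)(2n+1)/24 - sum(t^3-t)/48 = 3900/24 - 36/48 = 161.75.
        z = (W - E[W]) / sqrt(Var[W]) = (35.5 - 39) / 12.7181 = -0.2752.
        Two-sided p = 2*Phi(z) = 0.783164.
Step 6: alpha = 0.1. fail to reject H0.

W+ = 35.5, W- = 42.5, W = min = 35.5, p = 0.783164, fail to reject H0.


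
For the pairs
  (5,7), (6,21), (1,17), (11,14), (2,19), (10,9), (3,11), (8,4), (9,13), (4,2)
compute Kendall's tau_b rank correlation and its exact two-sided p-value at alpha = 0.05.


Step 1: Enumerate the 45 unordered pairs (i,j) with i<j and classify each by sign(x_j-x_i) * sign(y_j-y_i).
  (1,2):dx=+1,dy=+14->C; (1,3):dx=-4,dy=+10->D; (1,4):dx=+6,dy=+7->C; (1,5):dx=-3,dy=+12->D
  (1,6):dx=+5,dy=+2->C; (1,7):dx=-2,dy=+4->D; (1,8):dx=+3,dy=-3->D; (1,9):dx=+4,dy=+6->C
  (1,10):dx=-1,dy=-5->C; (2,3):dx=-5,dy=-4->C; (2,4):dx=+5,dy=-7->D; (2,5):dx=-4,dy=-2->C
  (2,6):dx=+4,dy=-12->D; (2,7):dx=-3,dy=-10->C; (2,8):dx=+2,dy=-17->D; (2,9):dx=+3,dy=-8->D
  (2,10):dx=-2,dy=-19->C; (3,4):dx=+10,dy=-3->D; (3,5):dx=+1,dy=+2->C; (3,6):dx=+9,dy=-8->D
  (3,7):dx=+2,dy=-6->D; (3,8):dx=+7,dy=-13->D; (3,9):dx=+8,dy=-4->D; (3,10):dx=+3,dy=-15->D
  (4,5):dx=-9,dy=+5->D; (4,6):dx=-1,dy=-5->C; (4,7):dx=-8,dy=-3->C; (4,8):dx=-3,dy=-10->C
  (4,9):dx=-2,dy=-1->C; (4,10):dx=-7,dy=-12->C; (5,6):dx=+8,dy=-10->D; (5,7):dx=+1,dy=-8->D
  (5,8):dx=+6,dy=-15->D; (5,9):dx=+7,dy=-6->D; (5,10):dx=+2,dy=-17->D; (6,7):dx=-7,dy=+2->D
  (6,8):dx=-2,dy=-5->C; (6,9):dx=-1,dy=+4->D; (6,10):dx=-6,dy=-7->C; (7,8):dx=+5,dy=-7->D
  (7,9):dx=+6,dy=+2->C; (7,10):dx=+1,dy=-9->D; (8,9):dx=+1,dy=+9->C; (8,10):dx=-4,dy=-2->C
  (9,10):dx=-5,dy=-11->C
Step 2: C = 21, D = 24, total pairs = 45.
Step 3: tau = (C - D)/(n(n-1)/2) = (21 - 24)/45 = -0.066667.
Step 4: Exact two-sided p-value (enumerate n! = 3628800 permutations of y under H0): p = 0.861801.
Step 5: alpha = 0.05. fail to reject H0.

tau_b = -0.0667 (C=21, D=24), p = 0.861801, fail to reject H0.


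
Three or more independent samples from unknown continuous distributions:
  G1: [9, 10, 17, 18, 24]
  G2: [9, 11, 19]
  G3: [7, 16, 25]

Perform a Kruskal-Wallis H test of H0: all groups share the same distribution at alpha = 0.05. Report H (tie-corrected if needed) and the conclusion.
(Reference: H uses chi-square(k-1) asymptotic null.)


Step 1: Combine all N = 11 observations and assign midranks.
sorted (value, group, rank): (7,G3,1), (9,G1,2.5), (9,G2,2.5), (10,G1,4), (11,G2,5), (16,G3,6), (17,G1,7), (18,G1,8), (19,G2,9), (24,G1,10), (25,G3,11)
Step 2: Sum ranks within each group.
R_1 = 31.5 (n_1 = 5)
R_2 = 16.5 (n_2 = 3)
R_3 = 18 (n_3 = 3)
Step 3: H = 12/(N(N+1)) * sum(R_i^2/n_i) - 3(N+1)
     = 12/(11*12) * (31.5^2/5 + 16.5^2/3 + 18^2/3) - 3*12
     = 0.090909 * 397.2 - 36
     = 0.109091.
Step 4: Ties present; correction factor C = 1 - 6/(11^3 - 11) = 0.995455. Corrected H = 0.109091 / 0.995455 = 0.109589.
Step 5: Under H0, H ~ chi^2(2); p-value = 0.946680.
Step 6: alpha = 0.05. fail to reject H0.

H = 0.1096, df = 2, p = 0.946680, fail to reject H0.


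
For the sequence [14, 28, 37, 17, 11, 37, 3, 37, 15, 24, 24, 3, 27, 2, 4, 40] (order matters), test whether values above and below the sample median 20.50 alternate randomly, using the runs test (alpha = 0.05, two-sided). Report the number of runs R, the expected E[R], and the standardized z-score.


Step 1: Compute median = 20.50; label A = above, B = below.
Labels in order: BAABBABABAABABBA  (n_A = 8, n_B = 8)
Step 2: Count runs R = 12.
Step 3: Under H0 (random ordering), E[R] = 2*n_A*n_B/(n_A+n_B) + 1 = 2*8*8/16 + 1 = 9.0000.
        Var[R] = 2*n_A*n_B*(2*n_A*n_B - n_A - n_B) / ((n_A+n_B)^2 * (n_A+n_B-1)) = 14336/3840 = 3.7333.
        SD[R] = 1.9322.
Step 4: Continuity-corrected z = (R - 0.5 - E[R]) / SD[R] = (12 - 0.5 - 9.0000) / 1.9322 = 1.2939.
Step 5: Two-sided p-value via normal approximation = 2*(1 - Phi(|z|)) = 0.195709.
Step 6: alpha = 0.05. fail to reject H0.

R = 12, z = 1.2939, p = 0.195709, fail to reject H0.


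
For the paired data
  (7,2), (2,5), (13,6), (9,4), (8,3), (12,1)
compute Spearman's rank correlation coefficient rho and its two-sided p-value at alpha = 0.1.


Step 1: Rank x and y separately (midranks; no ties here).
rank(x): 7->2, 2->1, 13->6, 9->4, 8->3, 12->5
rank(y): 2->2, 5->5, 6->6, 4->4, 3->3, 1->1
Step 2: d_i = R_x(i) - R_y(i); compute d_i^2.
  (2-2)^2=0, (1-5)^2=16, (6-6)^2=0, (4-4)^2=0, (3-3)^2=0, (5-1)^2=16
sum(d^2) = 32.
Step 3: rho = 1 - 6*32 / (6*(6^2 - 1)) = 1 - 192/210 = 0.085714.
Step 4: Under H0, t = rho * sqrt((n-2)/(1-rho^2)) = 0.1721 ~ t(4).
Step 5: Two-sided p-value from the t-distribution with 4 df = 0.871743.
Step 6: alpha = 0.1. fail to reject H0.

rho = 0.0857, p = 0.871743, fail to reject H0 at alpha = 0.1.


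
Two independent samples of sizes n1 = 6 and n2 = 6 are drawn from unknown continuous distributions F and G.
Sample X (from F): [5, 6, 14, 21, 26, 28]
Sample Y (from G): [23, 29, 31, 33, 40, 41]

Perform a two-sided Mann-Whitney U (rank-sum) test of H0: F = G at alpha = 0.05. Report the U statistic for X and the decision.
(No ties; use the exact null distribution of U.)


Step 1: Combine and sort all 12 observations; assign midranks.
sorted (value, group): (5,X), (6,X), (14,X), (21,X), (23,Y), (26,X), (28,X), (29,Y), (31,Y), (33,Y), (40,Y), (41,Y)
ranks: 5->1, 6->2, 14->3, 21->4, 23->5, 26->6, 28->7, 29->8, 31->9, 33->10, 40->11, 41->12
Step 2: Rank sum for X: R1 = 1 + 2 + 3 + 4 + 6 + 7 = 23.
Step 3: U_X = R1 - n1(n1+1)/2 = 23 - 6*7/2 = 23 - 21 = 2.
       U_Y = n1*n2 - U_X = 36 - 2 = 34.
Step 4: No ties, so the exact null distribution of U (based on enumerating the C(12,6) = 924 equally likely rank assignments) gives the two-sided p-value.
Step 5: p-value = 0.008658; compare to alpha = 0.05. reject H0.

U_X = 2, p = 0.008658, reject H0 at alpha = 0.05.


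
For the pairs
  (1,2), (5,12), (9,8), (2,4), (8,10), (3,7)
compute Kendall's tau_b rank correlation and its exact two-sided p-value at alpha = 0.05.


Step 1: Enumerate the 15 unordered pairs (i,j) with i<j and classify each by sign(x_j-x_i) * sign(y_j-y_i).
  (1,2):dx=+4,dy=+10->C; (1,3):dx=+8,dy=+6->C; (1,4):dx=+1,dy=+2->C; (1,5):dx=+7,dy=+8->C
  (1,6):dx=+2,dy=+5->C; (2,3):dx=+4,dy=-4->D; (2,4):dx=-3,dy=-8->C; (2,5):dx=+3,dy=-2->D
  (2,6):dx=-2,dy=-5->C; (3,4):dx=-7,dy=-4->C; (3,5):dx=-1,dy=+2->D; (3,6):dx=-6,dy=-1->C
  (4,5):dx=+6,dy=+6->C; (4,6):dx=+1,dy=+3->C; (5,6):dx=-5,dy=-3->C
Step 2: C = 12, D = 3, total pairs = 15.
Step 3: tau = (C - D)/(n(n-1)/2) = (12 - 3)/15 = 0.600000.
Step 4: Exact two-sided p-value (enumerate n! = 720 permutations of y under H0): p = 0.136111.
Step 5: alpha = 0.05. fail to reject H0.

tau_b = 0.6000 (C=12, D=3), p = 0.136111, fail to reject H0.


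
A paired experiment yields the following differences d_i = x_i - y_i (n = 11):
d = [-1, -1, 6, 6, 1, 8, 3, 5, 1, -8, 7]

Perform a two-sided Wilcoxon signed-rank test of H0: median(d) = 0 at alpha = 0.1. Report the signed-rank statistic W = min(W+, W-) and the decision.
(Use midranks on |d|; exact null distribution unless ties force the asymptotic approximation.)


Step 1: Drop any zero differences (none here) and take |d_i|.
|d| = [1, 1, 6, 6, 1, 8, 3, 5, 1, 8, 7]
Step 2: Midrank |d_i| (ties get averaged ranks).
ranks: |1|->2.5, |1|->2.5, |6|->7.5, |6|->7.5, |1|->2.5, |8|->10.5, |3|->5, |5|->6, |1|->2.5, |8|->10.5, |7|->9
Step 3: Attach original signs; sum ranks with positive sign and with negative sign.
W+ = 7.5 + 7.5 + 2.5 + 10.5 + 5 + 6 + 2.5 + 9 = 50.5
W- = 2.5 + 2.5 + 10.5 = 15.5
(Check: W+ + W- = 66 should equal n(n+1)/2 = 66.)
Step 4: Test statistic W = min(W+, W-) = 15.5.
Step 5: Ties in |d|, so use the tie-corrected normal approximation.
        E[W] = n(n+1)/4 = 11*12/4 = 33.
        Tie groups: |d|=1 (t=4), |d|=6 (t=2), |d|=8 (t=2); sum(t^3 - t) = 72.
        Var[W] = n(n+1)(2n+1)/24 - sum(t^3-t)/48 = 3036/24 - 72/48 = 125.
        z = (W - E[W]) / sqrt(Var[W]) = (15.5 - 33) / 11.1803 = -1.5652.
        Two-sided p = 2*Phi(z) = 0.117525.
Step 6: alpha = 0.1. fail to reject H0.

W+ = 50.5, W- = 15.5, W = min = 15.5, p = 0.117525, fail to reject H0.


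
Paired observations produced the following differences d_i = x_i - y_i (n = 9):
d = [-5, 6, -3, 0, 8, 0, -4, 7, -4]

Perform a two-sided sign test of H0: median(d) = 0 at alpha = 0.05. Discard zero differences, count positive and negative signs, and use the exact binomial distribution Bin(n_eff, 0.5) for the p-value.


Step 1: Discard zero differences. Original n = 9; n_eff = number of nonzero differences = 7.
Nonzero differences (with sign): -5, +6, -3, +8, -4, +7, -4
Step 2: Count signs: positive = 3, negative = 4.
Step 3: Under H0: P(positive) = 0.5, so the number of positives S ~ Bin(7, 0.5).
Step 4: Two-sided exact p-value = sum of Bin(7,0.5) probabilities at or below the observed probability = 1.000000.
Step 5: alpha = 0.05. fail to reject H0.

n_eff = 7, pos = 3, neg = 4, p = 1.000000, fail to reject H0.


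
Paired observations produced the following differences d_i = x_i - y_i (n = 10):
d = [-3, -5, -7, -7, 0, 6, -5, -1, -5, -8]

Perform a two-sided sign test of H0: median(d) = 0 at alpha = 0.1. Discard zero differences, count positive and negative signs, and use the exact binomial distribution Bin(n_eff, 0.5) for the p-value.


Step 1: Discard zero differences. Original n = 10; n_eff = number of nonzero differences = 9.
Nonzero differences (with sign): -3, -5, -7, -7, +6, -5, -1, -5, -8
Step 2: Count signs: positive = 1, negative = 8.
Step 3: Under H0: P(positive) = 0.5, so the number of positives S ~ Bin(9, 0.5).
Step 4: Two-sided exact p-value = sum of Bin(9,0.5) probabilities at or below the observed probability = 0.039062.
Step 5: alpha = 0.1. reject H0.

n_eff = 9, pos = 1, neg = 8, p = 0.039062, reject H0.


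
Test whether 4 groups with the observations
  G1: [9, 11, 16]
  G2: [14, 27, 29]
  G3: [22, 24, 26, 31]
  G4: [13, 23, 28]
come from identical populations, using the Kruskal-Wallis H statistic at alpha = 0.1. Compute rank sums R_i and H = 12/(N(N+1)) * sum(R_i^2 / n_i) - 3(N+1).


Step 1: Combine all N = 13 observations and assign midranks.
sorted (value, group, rank): (9,G1,1), (11,G1,2), (13,G4,3), (14,G2,4), (16,G1,5), (22,G3,6), (23,G4,7), (24,G3,8), (26,G3,9), (27,G2,10), (28,G4,11), (29,G2,12), (31,G3,13)
Step 2: Sum ranks within each group.
R_1 = 8 (n_1 = 3)
R_2 = 26 (n_2 = 3)
R_3 = 36 (n_3 = 4)
R_4 = 21 (n_4 = 3)
Step 3: H = 12/(N(N+1)) * sum(R_i^2/n_i) - 3(N+1)
     = 12/(13*14) * (8^2/3 + 26^2/3 + 36^2/4 + 21^2/3) - 3*14
     = 0.065934 * 717.667 - 42
     = 5.318681.
Step 4: No ties, so H is used without correction.
Step 5: Under H0, H ~ chi^2(3); p-value = 0.149895.
Step 6: alpha = 0.1. fail to reject H0.

H = 5.3187, df = 3, p = 0.149895, fail to reject H0.


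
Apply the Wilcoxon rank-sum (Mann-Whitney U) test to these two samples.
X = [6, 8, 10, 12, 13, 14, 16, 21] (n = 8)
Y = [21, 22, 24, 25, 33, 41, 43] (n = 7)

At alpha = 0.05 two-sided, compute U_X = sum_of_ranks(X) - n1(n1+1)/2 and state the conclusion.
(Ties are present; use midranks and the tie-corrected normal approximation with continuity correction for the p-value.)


Step 1: Combine and sort all 15 observations; assign midranks.
sorted (value, group): (6,X), (8,X), (10,X), (12,X), (13,X), (14,X), (16,X), (21,X), (21,Y), (22,Y), (24,Y), (25,Y), (33,Y), (41,Y), (43,Y)
ranks: 6->1, 8->2, 10->3, 12->4, 13->5, 14->6, 16->7, 21->8.5, 21->8.5, 22->10, 24->11, 25->12, 33->13, 41->14, 43->15
Step 2: Rank sum for X: R1 = 1 + 2 + 3 + 4 + 5 + 6 + 7 + 8.5 = 36.5.
Step 3: U_X = R1 - n1(n1+1)/2 = 36.5 - 8*9/2 = 36.5 - 36 = 0.5.
       U_Y = n1*n2 - U_X = 56 - 0.5 = 55.5.
Step 4: Ties are present, so use the tie-corrected normal approximation (with continuity correction) for the p-value.
Step 5: p-value = 0.001763; compare to alpha = 0.05. reject H0.

U_X = 0.5, p = 0.001763, reject H0 at alpha = 0.05.


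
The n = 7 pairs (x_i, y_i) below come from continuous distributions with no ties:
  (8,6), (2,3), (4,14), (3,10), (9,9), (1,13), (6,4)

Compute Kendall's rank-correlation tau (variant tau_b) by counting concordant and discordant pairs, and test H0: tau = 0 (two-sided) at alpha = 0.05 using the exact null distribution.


Step 1: Enumerate the 21 unordered pairs (i,j) with i<j and classify each by sign(x_j-x_i) * sign(y_j-y_i).
  (1,2):dx=-6,dy=-3->C; (1,3):dx=-4,dy=+8->D; (1,4):dx=-5,dy=+4->D; (1,5):dx=+1,dy=+3->C
  (1,6):dx=-7,dy=+7->D; (1,7):dx=-2,dy=-2->C; (2,3):dx=+2,dy=+11->C; (2,4):dx=+1,dy=+7->C
  (2,5):dx=+7,dy=+6->C; (2,6):dx=-1,dy=+10->D; (2,7):dx=+4,dy=+1->C; (3,4):dx=-1,dy=-4->C
  (3,5):dx=+5,dy=-5->D; (3,6):dx=-3,dy=-1->C; (3,7):dx=+2,dy=-10->D; (4,5):dx=+6,dy=-1->D
  (4,6):dx=-2,dy=+3->D; (4,7):dx=+3,dy=-6->D; (5,6):dx=-8,dy=+4->D; (5,7):dx=-3,dy=-5->C
  (6,7):dx=+5,dy=-9->D
Step 2: C = 10, D = 11, total pairs = 21.
Step 3: tau = (C - D)/(n(n-1)/2) = (10 - 11)/21 = -0.047619.
Step 4: Exact two-sided p-value (enumerate n! = 5040 permutations of y under H0): p = 1.000000.
Step 5: alpha = 0.05. fail to reject H0.

tau_b = -0.0476 (C=10, D=11), p = 1.000000, fail to reject H0.


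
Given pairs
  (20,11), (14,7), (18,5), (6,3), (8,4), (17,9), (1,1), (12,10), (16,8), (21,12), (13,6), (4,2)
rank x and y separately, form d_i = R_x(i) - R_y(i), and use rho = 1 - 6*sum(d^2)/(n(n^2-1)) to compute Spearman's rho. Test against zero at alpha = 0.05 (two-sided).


Step 1: Rank x and y separately (midranks; no ties here).
rank(x): 20->11, 14->7, 18->10, 6->3, 8->4, 17->9, 1->1, 12->5, 16->8, 21->12, 13->6, 4->2
rank(y): 11->11, 7->7, 5->5, 3->3, 4->4, 9->9, 1->1, 10->10, 8->8, 12->12, 6->6, 2->2
Step 2: d_i = R_x(i) - R_y(i); compute d_i^2.
  (11-11)^2=0, (7-7)^2=0, (10-5)^2=25, (3-3)^2=0, (4-4)^2=0, (9-9)^2=0, (1-1)^2=0, (5-10)^2=25, (8-8)^2=0, (12-12)^2=0, (6-6)^2=0, (2-2)^2=0
sum(d^2) = 50.
Step 3: rho = 1 - 6*50 / (12*(12^2 - 1)) = 1 - 300/1716 = 0.825175.
Step 4: Under H0, t = rho * sqrt((n-2)/(1-rho^2)) = 4.6195 ~ t(10).
Step 5: Two-sided p-value from the t-distribution with 10 df = 0.000951.
Step 6: alpha = 0.05. reject H0.

rho = 0.8252, p = 0.000951, reject H0 at alpha = 0.05.


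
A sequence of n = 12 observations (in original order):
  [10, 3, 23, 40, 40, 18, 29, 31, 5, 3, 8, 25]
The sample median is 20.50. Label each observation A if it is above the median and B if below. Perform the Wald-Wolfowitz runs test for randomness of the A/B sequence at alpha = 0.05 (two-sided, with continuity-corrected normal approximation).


Step 1: Compute median = 20.50; label A = above, B = below.
Labels in order: BBAAABAABBBA  (n_A = 6, n_B = 6)
Step 2: Count runs R = 6.
Step 3: Under H0 (random ordering), E[R] = 2*n_A*n_B/(n_A+n_B) + 1 = 2*6*6/12 + 1 = 7.0000.
        Var[R] = 2*n_A*n_B*(2*n_A*n_B - n_A - n_B) / ((n_A+n_B)^2 * (n_A+n_B-1)) = 4320/1584 = 2.7273.
        SD[R] = 1.6514.
Step 4: Continuity-corrected z = (R + 0.5 - E[R]) / SD[R] = (6 + 0.5 - 7.0000) / 1.6514 = -0.3028.
Step 5: Two-sided p-value via normal approximation = 2*(1 - Phi(|z|)) = 0.762069.
Step 6: alpha = 0.05. fail to reject H0.

R = 6, z = -0.3028, p = 0.762069, fail to reject H0.


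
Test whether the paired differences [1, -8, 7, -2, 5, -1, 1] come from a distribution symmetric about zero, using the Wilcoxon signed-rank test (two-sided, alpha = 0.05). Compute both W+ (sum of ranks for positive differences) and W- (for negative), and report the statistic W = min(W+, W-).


Step 1: Drop any zero differences (none here) and take |d_i|.
|d| = [1, 8, 7, 2, 5, 1, 1]
Step 2: Midrank |d_i| (ties get averaged ranks).
ranks: |1|->2, |8|->7, |7|->6, |2|->4, |5|->5, |1|->2, |1|->2
Step 3: Attach original signs; sum ranks with positive sign and with negative sign.
W+ = 2 + 6 + 5 + 2 = 15
W- = 7 + 4 + 2 = 13
(Check: W+ + W- = 28 should equal n(n+1)/2 = 28.)
Step 4: Test statistic W = min(W+, W-) = 13.
Step 5: Ties in |d|, so use the tie-corrected normal approximation.
        E[W] = n(n+1)/4 = 7*8/4 = 14.
        Tie groups: |d|=1 (t=3); sum(t^3 - t) = 24.
        Var[W] = n(n+1)(2n+1)/24 - sum(t^3-t)/48 = 840/24 - 24/48 = 34.5.
        z = (W - E[W]) / sqrt(Var[W]) = (13 - 14) / 5.8737 = -0.1703.
        Two-sided p = 2*Phi(z) = 0.864813.
Step 6: alpha = 0.05. fail to reject H0.

W+ = 15, W- = 13, W = min = 13, p = 0.864813, fail to reject H0.


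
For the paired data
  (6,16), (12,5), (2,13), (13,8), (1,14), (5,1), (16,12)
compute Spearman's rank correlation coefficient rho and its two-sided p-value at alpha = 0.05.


Step 1: Rank x and y separately (midranks; no ties here).
rank(x): 6->4, 12->5, 2->2, 13->6, 1->1, 5->3, 16->7
rank(y): 16->7, 5->2, 13->5, 8->3, 14->6, 1->1, 12->4
Step 2: d_i = R_x(i) - R_y(i); compute d_i^2.
  (4-7)^2=9, (5-2)^2=9, (2-5)^2=9, (6-3)^2=9, (1-6)^2=25, (3-1)^2=4, (7-4)^2=9
sum(d^2) = 74.
Step 3: rho = 1 - 6*74 / (7*(7^2 - 1)) = 1 - 444/336 = -0.321429.
Step 4: Under H0, t = rho * sqrt((n-2)/(1-rho^2)) = -0.7590 ~ t(5).
Step 5: Two-sided p-value from the t-distribution with 5 df = 0.482072.
Step 6: alpha = 0.05. fail to reject H0.

rho = -0.3214, p = 0.482072, fail to reject H0 at alpha = 0.05.


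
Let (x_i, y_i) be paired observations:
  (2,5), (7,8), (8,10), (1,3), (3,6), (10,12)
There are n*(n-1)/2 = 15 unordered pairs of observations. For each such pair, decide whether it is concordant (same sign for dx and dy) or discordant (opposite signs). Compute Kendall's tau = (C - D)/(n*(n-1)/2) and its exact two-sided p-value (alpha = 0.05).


Step 1: Enumerate the 15 unordered pairs (i,j) with i<j and classify each by sign(x_j-x_i) * sign(y_j-y_i).
  (1,2):dx=+5,dy=+3->C; (1,3):dx=+6,dy=+5->C; (1,4):dx=-1,dy=-2->C; (1,5):dx=+1,dy=+1->C
  (1,6):dx=+8,dy=+7->C; (2,3):dx=+1,dy=+2->C; (2,4):dx=-6,dy=-5->C; (2,5):dx=-4,dy=-2->C
  (2,6):dx=+3,dy=+4->C; (3,4):dx=-7,dy=-7->C; (3,5):dx=-5,dy=-4->C; (3,6):dx=+2,dy=+2->C
  (4,5):dx=+2,dy=+3->C; (4,6):dx=+9,dy=+9->C; (5,6):dx=+7,dy=+6->C
Step 2: C = 15, D = 0, total pairs = 15.
Step 3: tau = (C - D)/(n(n-1)/2) = (15 - 0)/15 = 1.000000.
Step 4: Exact two-sided p-value (enumerate n! = 720 permutations of y under H0): p = 0.002778.
Step 5: alpha = 0.05. reject H0.

tau_b = 1.0000 (C=15, D=0), p = 0.002778, reject H0.


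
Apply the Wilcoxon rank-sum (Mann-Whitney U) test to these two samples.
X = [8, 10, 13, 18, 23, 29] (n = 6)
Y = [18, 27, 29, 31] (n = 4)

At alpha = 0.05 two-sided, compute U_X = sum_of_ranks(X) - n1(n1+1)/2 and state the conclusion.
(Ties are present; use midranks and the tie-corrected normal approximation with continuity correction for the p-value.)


Step 1: Combine and sort all 10 observations; assign midranks.
sorted (value, group): (8,X), (10,X), (13,X), (18,X), (18,Y), (23,X), (27,Y), (29,X), (29,Y), (31,Y)
ranks: 8->1, 10->2, 13->3, 18->4.5, 18->4.5, 23->6, 27->7, 29->8.5, 29->8.5, 31->10
Step 2: Rank sum for X: R1 = 1 + 2 + 3 + 4.5 + 6 + 8.5 = 25.
Step 3: U_X = R1 - n1(n1+1)/2 = 25 - 6*7/2 = 25 - 21 = 4.
       U_Y = n1*n2 - U_X = 24 - 4 = 20.
Step 4: Ties are present, so use the tie-corrected normal approximation (with continuity correction) for the p-value.
Step 5: p-value = 0.107663; compare to alpha = 0.05. fail to reject H0.

U_X = 4, p = 0.107663, fail to reject H0 at alpha = 0.05.


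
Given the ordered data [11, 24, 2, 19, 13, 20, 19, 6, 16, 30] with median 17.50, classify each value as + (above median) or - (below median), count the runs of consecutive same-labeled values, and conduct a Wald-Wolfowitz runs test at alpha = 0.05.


Step 1: Compute median = 17.50; label A = above, B = below.
Labels in order: BABABAABBA  (n_A = 5, n_B = 5)
Step 2: Count runs R = 8.
Step 3: Under H0 (random ordering), E[R] = 2*n_A*n_B/(n_A+n_B) + 1 = 2*5*5/10 + 1 = 6.0000.
        Var[R] = 2*n_A*n_B*(2*n_A*n_B - n_A - n_B) / ((n_A+n_B)^2 * (n_A+n_B-1)) = 2000/900 = 2.2222.
        SD[R] = 1.4907.
Step 4: Continuity-corrected z = (R - 0.5 - E[R]) / SD[R] = (8 - 0.5 - 6.0000) / 1.4907 = 1.0062.
Step 5: Two-sided p-value via normal approximation = 2*(1 - Phi(|z|)) = 0.314305.
Step 6: alpha = 0.05. fail to reject H0.

R = 8, z = 1.0062, p = 0.314305, fail to reject H0.
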